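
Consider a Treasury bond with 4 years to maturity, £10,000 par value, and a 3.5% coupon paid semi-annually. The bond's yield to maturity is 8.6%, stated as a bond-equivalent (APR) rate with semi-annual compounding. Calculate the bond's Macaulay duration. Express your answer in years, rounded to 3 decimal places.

3.739 years

Periodic yield y = 0.043. Discount each cash flow and weight by its period:
  t   CF        PV=CF/(1+0.043)^t    t·PV
  1       175.00       167.7852       167.7852
  2       175.00       160.8679       321.7358
  3       175.00       154.2358       462.7073
  4       175.00       147.8771       591.5083
  5       175.00       141.7805       708.9025
  6       175.00       135.9353       815.6117
  7       175.00       130.3310       912.3173
  8    10,175.00     7,265.4070    58,123.2563
  Σ                  8,304.2199    62,103.8245
Price P = Σ PV = 8,304.2199.
Macaulay duration = Σ(t·PV) / P = 62,103.8245 / 8,304.2199 = 7.47859 half-year periods.
In years: 7.47859 / 2 = 3.73929 years.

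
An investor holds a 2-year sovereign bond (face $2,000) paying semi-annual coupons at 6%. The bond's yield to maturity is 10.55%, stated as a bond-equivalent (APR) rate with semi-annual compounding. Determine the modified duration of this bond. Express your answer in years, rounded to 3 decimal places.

1.814 years

Periodic yield y = 0.05275. First find Macaulay duration:
  t   CF        PV=CF/(1+0.05275)^t    t·PV
  1        60.00        56.9936        56.9936
  2        60.00        54.1378       108.2756
  3        60.00        51.4251       154.2754
  4     2,060.00     1,677.1280     6,708.5122
  Σ                  1,839.6846     7,028.0568
P = 1,839.6846; Macaulay duration = 7,028.0568 / 1,839.6846 = 3.82025 half-year periods = 1.91013 years.
Modified duration = D_Mac / (1 + y) = 1.91013 / 1.05275 = 1.81442 years.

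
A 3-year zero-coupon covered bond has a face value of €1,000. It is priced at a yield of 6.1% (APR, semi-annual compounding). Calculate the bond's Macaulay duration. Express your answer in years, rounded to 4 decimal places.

3.0000 years

A zero-coupon bond has a single cash flow at maturity, so its Macaulay duration equals its maturity: 3 years.
(Equivalently: 6 semi-annual periods ÷ 2 = 3 years.)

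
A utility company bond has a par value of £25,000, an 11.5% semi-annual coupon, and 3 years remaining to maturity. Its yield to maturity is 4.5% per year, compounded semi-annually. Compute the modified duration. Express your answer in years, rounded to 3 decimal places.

Periodic yield y = 0.0225. First find Macaulay duration:
  t   CF        PV=CF/(1+0.0225)^t    t·PV
  1     1,437.50     1,405.8680     1,405.8680
  2     1,437.50     1,374.9320     2,749.8640
  3     1,437.50     1,344.6768     4,034.0303
  4     1,437.50     1,315.0873     5,260.3492
  5     1,437.50     1,286.1490     6,430.7448
  6    26,437.50    23,133.4542   138,800.7251
  Σ                 29,860.1672   158,681.5815
P = 29,860.1672; Macaulay duration = 158,681.5815 / 29,860.1672 = 5.31416 half-year periods = 2.65708 years.
Modified duration = D_Mac / (1 + y) = 2.65708 / 1.0225 = 2.59861 years.

2.599 years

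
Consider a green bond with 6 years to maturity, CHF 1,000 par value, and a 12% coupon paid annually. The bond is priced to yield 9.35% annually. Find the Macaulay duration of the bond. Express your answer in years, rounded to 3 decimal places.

Periodic yield y = 0.0935. Discount each cash flow and weight by its year:
  t   CF        PV=CF/(1+0.0935)^t    t·PV
  1       120.00       109.7394       109.7394
  2       120.00       100.3561       200.7122
  3       120.00        91.7751       275.3253
  4       120.00        83.9278       335.7114
  5       120.00        76.7516       383.7579
  6     1,120.00       655.0965     3,930.5792
  Σ                  1,117.6465     5,235.8253
Price P = Σ PV = 1,117.6465.
Macaulay duration = Σ(t·PV) / P = 5,235.8253 / 1,117.6465 = 4.68469 years.

4.685 years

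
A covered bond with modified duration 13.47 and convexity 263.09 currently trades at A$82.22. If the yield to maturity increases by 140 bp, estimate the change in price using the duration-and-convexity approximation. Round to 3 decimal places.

Duration effect: -D_mod·Δy = -13.47 × (+0.014) = -0.188580
Convexity effect: ½·C·(Δy)² = 0.5 × 263.09 × (0.014)² = +0.02578282
ΔP/P ≈ -0.188580 + 0.02578282 = -0.16279718
ΔP ≈ 82.22 × (-0.16279718) = -13.3851841396.

-A$13.385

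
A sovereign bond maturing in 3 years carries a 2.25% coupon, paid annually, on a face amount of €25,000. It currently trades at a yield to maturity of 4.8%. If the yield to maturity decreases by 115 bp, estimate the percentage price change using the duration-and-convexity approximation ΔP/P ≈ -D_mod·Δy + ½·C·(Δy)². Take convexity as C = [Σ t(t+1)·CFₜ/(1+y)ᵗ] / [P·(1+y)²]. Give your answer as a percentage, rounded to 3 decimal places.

With y = 0.048:
  t   CF        PV=CF/(1+0.048)^t    t·PV        t(t+1)·PV
  1       562.50       536.7366       536.7366       1,073.4733
  2       562.50       512.1533     1,024.3066       3,072.9197
  3    25,562.50    22,208.5128    66,625.5385     266,502.1539
  Σ                 23,257.4028    68,186.5817     270,648.5469
P = 23,257.4028; D_Mac = 2.93182 yrs; D_mod = 2.79754 yrs; C = 10.59551.
Duration effect: -2.79754 × (-0.0115) = +0.032172
Convexity effect: 0.5 × 10.59551 × (-0.0115)² = +0.0007006
ΔP/P ≈ +0.032172 + 0.0007006 = +0.032872 = +3.2872%.

+3.287%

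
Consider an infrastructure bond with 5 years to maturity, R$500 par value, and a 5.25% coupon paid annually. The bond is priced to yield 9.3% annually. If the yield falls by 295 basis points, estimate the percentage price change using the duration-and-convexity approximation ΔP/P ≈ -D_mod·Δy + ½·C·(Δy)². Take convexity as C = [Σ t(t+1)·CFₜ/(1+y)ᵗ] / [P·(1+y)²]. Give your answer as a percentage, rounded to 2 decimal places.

+13.03%

With y = 0.093:
  t   CF        PV=CF/(1+0.093)^t    t·PV        t(t+1)·PV
  1        26.25        24.0165        24.0165          48.0329
  2        26.25        21.9730        43.9460         131.8379
  3        26.25        20.1034        60.3101         241.2404
  4        26.25        18.3928        73.5713         367.8567
  5       526.25       337.3582     1,686.7911      10,120.7467
  Σ                    421.8439     1,888.6350      10,909.7146
P = 421.8439; D_Mac = 4.47709 yrs; D_mod = 4.09615 yrs; C = 21.64818.
Duration effect: -4.09615 × (-0.0295) = +0.120836
Convexity effect: 0.5 × 21.64818 × (-0.0295)² = +0.0094197
ΔP/P ≈ +0.120836 + 0.0094197 = +0.130256 = +13.0256%.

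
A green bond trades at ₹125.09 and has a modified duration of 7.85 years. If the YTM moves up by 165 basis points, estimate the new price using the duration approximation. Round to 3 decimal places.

Duration approximation: ΔP/P ≈ -D_mod · Δy = -7.85 × (+0.0165) = -0.129525.
New price ≈ 125.09 × (1 - 0.129525) = 108.88771775.

₹108.888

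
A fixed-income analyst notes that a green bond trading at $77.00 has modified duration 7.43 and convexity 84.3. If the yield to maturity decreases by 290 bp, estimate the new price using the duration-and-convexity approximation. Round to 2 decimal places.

$96.32

Duration effect: -D_mod·Δy = -7.43 × (-0.029) = +0.215470
Convexity effect: ½·C·(Δy)² = 0.5 × 84.3 × (-0.029)² = +0.03544815
ΔP/P ≈ +0.215470 + 0.03544815 = +0.25091815
New price ≈ 77.00 × (1 + 0.25091815) = 96.32069755.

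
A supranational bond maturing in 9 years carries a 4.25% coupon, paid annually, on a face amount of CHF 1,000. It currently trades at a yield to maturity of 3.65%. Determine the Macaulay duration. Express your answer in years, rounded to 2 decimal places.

7.70 years

Periodic yield y = 0.0365. Discount each cash flow and weight by its year:
  t   CF        PV=CF/(1+0.0365)^t    t·PV
  1        42.50        41.0034        41.0034
  2        42.50        39.5595        79.1189
  3        42.50        38.1664       114.4992
  4        42.50        36.8224       147.2895
  5        42.50        35.5257       177.6284
  6        42.50        34.2747       205.6479
  7        42.50        33.0677       231.4738
  8        42.50        31.9032       255.2257
  9     1,042.50       755.0093     6,795.0838
  Σ                  1,045.3321     8,046.9705
Price P = Σ PV = 1,045.3321.
Macaulay duration = Σ(t·PV) / P = 8,046.9705 / 1,045.3321 = 7.69800 years.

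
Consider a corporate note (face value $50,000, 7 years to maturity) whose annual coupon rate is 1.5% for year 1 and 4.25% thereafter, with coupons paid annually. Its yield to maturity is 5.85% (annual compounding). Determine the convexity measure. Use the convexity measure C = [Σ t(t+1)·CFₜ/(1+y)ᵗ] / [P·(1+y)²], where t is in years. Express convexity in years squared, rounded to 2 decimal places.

With y = 0.0585:
  t   CF        PV=CF/(1+0.0585)^t    t·PV        t(t+1)·PV
  1       750.00       708.5498       708.5498       1,417.0997
  2     2,125.00     1,896.6064     3,793.2128      11,379.6383
  3     2,125.00     1,791.7869     5,375.3606      21,501.4423
  4     2,125.00     1,692.7604     6,771.0415      33,855.2076
  5     2,125.00     1,599.2068     7,996.0339      47,976.2034
  6     2,125.00     1,510.8236     9,064.9416      63,454.5912
  7    52,125.00    35,011.4447   245,080.1128   1,960,640.9022
  Σ                 44,211.1785   278,789.2530   2,140,225.0848
P = 44,211.1785.
Convexity = Σ t(t+1)·PV / [P·(1+y)²] = 2,140,225.0848 / (44,211.1785 × 1.120422) = 43.20616.

43.21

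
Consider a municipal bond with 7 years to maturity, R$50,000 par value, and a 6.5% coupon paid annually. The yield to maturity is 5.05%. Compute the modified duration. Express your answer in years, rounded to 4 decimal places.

5.6093 years

Periodic yield y = 0.0505. First find Macaulay duration:
  t   CF        PV=CF/(1+0.0505)^t    t·PV
  1     3,250.00     3,093.7649     3,093.7649
  2     3,250.00     2,945.0403     5,890.0807
  3     3,250.00     2,803.4653     8,410.3960
  4     3,250.00     2,668.6962    10,674.7847
  5     3,250.00     2,540.4057    12,702.0285
  6     3,250.00     2,418.2824    14,509.6946
  7    53,250.00    37,717.8748   264,025.1238
  Σ                 54,187.5297   319,305.8731
P = 54,187.5297; Macaulay duration = 319,305.8731 / 54,187.5297 = 5.89261 years.
Modified duration = D_Mac / (1 + y) = 5.89261 / 1.0505 = 5.60934 years.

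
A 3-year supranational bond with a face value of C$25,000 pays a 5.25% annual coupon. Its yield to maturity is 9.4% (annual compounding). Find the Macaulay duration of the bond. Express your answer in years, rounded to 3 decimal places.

2.844 years

Periodic yield y = 0.094. Discount each cash flow and weight by its year:
  t   CF        PV=CF/(1+0.094)^t    t·PV
  1     1,312.50     1,199.7258     1,199.7258
  2     1,312.50     1,096.6415     2,193.2830
  3    26,312.50    20,096.0243    60,288.0729
  Σ                 22,392.3916    63,681.0816
Price P = Σ PV = 22,392.3916.
Macaulay duration = Σ(t·PV) / P = 63,681.0816 / 22,392.3916 = 2.84387 years.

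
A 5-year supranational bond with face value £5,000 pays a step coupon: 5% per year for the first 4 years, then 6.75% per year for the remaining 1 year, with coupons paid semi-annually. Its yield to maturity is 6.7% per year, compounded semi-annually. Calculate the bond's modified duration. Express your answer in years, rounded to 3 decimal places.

4.321 years

Periodic yield y = 0.0335. First find Macaulay duration:
  t   CF        PV=CF/(1+0.0335)^t    t·PV
  1       125.00       120.9482       120.9482
  2       125.00       117.0278       234.0556
  3       125.00       113.2344       339.7033
  4       125.00       109.5641       438.2562
  5       125.00       106.0126       530.0631
  6       125.00       102.5763       615.4579
  7       125.00        99.2514       694.7598
  8       125.00        96.0343       768.2740
  9       168.75       125.4439     1,128.9949
  10    5,168.75     3,717.7546    37,177.5458
  Σ                  4,707.8476    42,048.0590
P = 4,707.8476; Macaulay duration = 42,048.0590 / 4,707.8476 = 8.93148 half-year periods = 4.46574 years.
Modified duration = D_Mac / (1 + y) = 4.46574 / 1.0335 = 4.32099 years.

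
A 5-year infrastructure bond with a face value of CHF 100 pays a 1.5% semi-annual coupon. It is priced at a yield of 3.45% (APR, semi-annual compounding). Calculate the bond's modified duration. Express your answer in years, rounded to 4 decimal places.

4.7441 years

Periodic yield y = 0.01725. First find Macaulay duration:
  t   CF        PV=CF/(1+0.01725)^t    t·PV
  1         0.75         0.7373         0.7373
  2         0.75         0.7248         1.4496
  3         0.75         0.7125         2.1375
  4         0.75         0.7004         2.8016
  5         0.75         0.6885         3.4426
  6         0.75         0.6769         4.0611
  7         0.75         0.6654         4.6576
  8         0.75         0.6541         5.2327
  9         0.75         0.6430         5.7870
  10      100.75        84.9118       849.1180
  Σ                     91.1146       879.4251
P = 91.1146; Macaulay duration = 879.4251 / 91.1146 = 9.65186 half-year periods = 4.82593 years.
Modified duration = D_Mac / (1 + y) = 4.82593 / 1.01725 = 4.74409 years.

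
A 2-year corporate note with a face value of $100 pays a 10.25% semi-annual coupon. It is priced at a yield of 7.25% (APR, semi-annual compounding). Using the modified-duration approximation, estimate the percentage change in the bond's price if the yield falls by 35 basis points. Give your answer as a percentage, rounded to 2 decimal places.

+0.63%

Periodic yield y = 0.03625. Modified duration first:
  t   CF        PV=CF/(1+0.03625)^t    t·PV
  1        5.125         4.9457         4.9457
  2        5.125         4.7727         9.5454
  3        5.125         4.6057        13.8172
  4      105.125        91.1691       364.6765
  Σ                    105.4933       392.9849
P = 105.4933; D_Mac = 3.72521 half-year periods = 1.86261 yrs; D_mod = 1.86261/(1+0.03625) = 1.79745 yrs.
ΔP/P ≈ -D_mod · Δy = -1.79745 × (-0.0035) = +0.006291 = +0.6291%.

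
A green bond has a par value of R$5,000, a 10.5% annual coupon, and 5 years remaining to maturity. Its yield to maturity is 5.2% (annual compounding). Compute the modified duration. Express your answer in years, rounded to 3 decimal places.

Periodic yield y = 0.052. First find Macaulay duration:
  t   CF        PV=CF/(1+0.052)^t    t·PV
  1       525.00       499.0494       499.0494
  2       525.00       474.3816       948.7632
  3       525.00       450.9331     1,352.7992
  4       525.00       428.6436     1,714.5744
  5     5,525.00     4,287.9882    21,439.9411
  Σ                  6,140.9959    25,955.1273
P = 6,140.9959; Macaulay duration = 25,955.1273 / 6,140.9959 = 4.22653 years.
Modified duration = D_Mac / (1 + y) = 4.22653 / 1.052 = 4.01762 years.

4.018 years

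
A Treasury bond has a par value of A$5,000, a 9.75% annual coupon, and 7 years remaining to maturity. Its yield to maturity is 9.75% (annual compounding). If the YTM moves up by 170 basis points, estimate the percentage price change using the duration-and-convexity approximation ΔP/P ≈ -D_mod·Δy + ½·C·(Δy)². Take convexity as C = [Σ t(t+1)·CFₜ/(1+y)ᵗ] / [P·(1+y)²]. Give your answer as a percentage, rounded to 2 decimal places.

-7.88%

With y = 0.0975:
  t   CF        PV=CF/(1+0.0975)^t    t·PV        t(t+1)·PV
  1       487.50       444.1913       444.1913         888.3827
  2       487.50       404.7302       809.4603       2,428.3809
  3       487.50       368.7746     1,106.3239       4,425.2955
  4       487.50       336.0133     1,344.0533       6,720.2666
  5       487.50       306.1625     1,530.8124       9,184.8746
  6       487.50       278.9635     1,673.7812      11,716.4687
  7     5,487.50     2,861.1645    20,028.1516     160,225.2131
  Σ                  5,000.0000    26,936.7742     195,588.8821
P = 5,000.0000; D_Mac = 5.38735 yrs; D_mod = 4.90875 yrs; C = 32.47619.
Duration effect: -4.90875 × (+0.017) = -0.083449
Convexity effect: 0.5 × 32.47619 × (0.017)² = +0.0046928
ΔP/P ≈ -0.083449 + 0.0046928 = -0.078756 = -7.8756%.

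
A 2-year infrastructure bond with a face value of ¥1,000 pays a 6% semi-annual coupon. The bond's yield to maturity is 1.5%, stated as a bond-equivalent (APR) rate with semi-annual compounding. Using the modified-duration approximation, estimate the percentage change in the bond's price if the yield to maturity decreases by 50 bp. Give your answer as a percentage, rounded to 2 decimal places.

+0.95%

Periodic yield y = 0.0075. Modified duration first:
  t   CF        PV=CF/(1+0.0075)^t    t·PV
  1        30.00        29.7767        29.7767
  2        30.00        29.5550        59.1100
  3        30.00        29.3350        88.0050
  4     1,030.00       999.6708     3,998.6832
  Σ                  1,088.3375     4,175.5749
P = 1,088.3375; D_Mac = 3.83665 half-year periods = 1.91833 yrs; D_mod = 1.91833/(1+0.0075) = 1.90405 yrs.
ΔP/P ≈ -D_mod · Δy = -1.90405 × (-0.005) = +0.009520 = +0.9520%.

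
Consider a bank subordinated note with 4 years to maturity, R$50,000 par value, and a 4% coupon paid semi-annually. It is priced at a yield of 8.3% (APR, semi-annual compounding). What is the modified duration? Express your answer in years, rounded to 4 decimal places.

3.5620 years

Periodic yield y = 0.0415. First find Macaulay duration:
  t   CF        PV=CF/(1+0.0415)^t    t·PV
  1     1,000.00       960.1536       960.1536
  2     1,000.00       921.8950     1,843.7900
  3     1,000.00       885.1608     2,655.4824
  4     1,000.00       849.8904     3,399.5614
  5     1,000.00       816.0253     4,080.1265
  6     1,000.00       783.5097     4,701.0579
  7     1,000.00       752.2896     5,266.0275
  8    51,000.00    36,837.9948   294,703.9581
  Σ                 42,806.9191   317,610.1575
P = 42,806.9191; Macaulay duration = 317,610.1575 / 42,806.9191 = 7.41960 half-year periods = 3.70980 years.
Modified duration = D_Mac / (1 + y) = 3.70980 / 1.0415 = 3.56198 years.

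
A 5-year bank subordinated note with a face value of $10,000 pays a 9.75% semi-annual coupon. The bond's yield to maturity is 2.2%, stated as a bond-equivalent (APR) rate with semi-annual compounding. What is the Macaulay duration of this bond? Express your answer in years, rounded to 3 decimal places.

Periodic yield y = 0.011. Discount each cash flow and weight by its period:
  t   CF        PV=CF/(1+0.011)^t    t·PV
  1       487.50       482.1958       482.1958
  2       487.50       476.9494       953.8988
  3       487.50       471.7600     1,415.2801
  4       487.50       466.6271     1,866.5086
  5       487.50       461.5501     2,307.7505
  6       487.50       456.5283     2,739.1697
  7       487.50       451.5611     3,160.9278
  8       487.50       446.6480     3,573.1838
  9       487.50       441.7883     3,976.0948
  10   10,487.50     9,400.7049    94,007.0486
  Σ                 13,556.3131   114,482.0585
Price P = Σ PV = 13,556.3131.
Macaulay duration = Σ(t·PV) / P = 114,482.0585 / 13,556.3131 = 8.44493 half-year periods.
In years: 8.44493 / 2 = 4.22246 years.

4.222 years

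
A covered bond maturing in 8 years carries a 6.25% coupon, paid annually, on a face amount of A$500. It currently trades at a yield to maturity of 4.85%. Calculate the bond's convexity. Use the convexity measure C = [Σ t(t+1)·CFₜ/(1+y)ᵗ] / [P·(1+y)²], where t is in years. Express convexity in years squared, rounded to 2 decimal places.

50.43

With y = 0.0485:
  t   CF        PV=CF/(1+0.0485)^t    t·PV        t(t+1)·PV
  1        31.25        29.8045        29.8045          59.6090
  2        31.25        28.4258        56.8517         170.5550
  3        31.25        27.1109        81.3328         325.3314
  4        31.25        25.8569       103.4276         517.1378
  5        31.25        24.6608       123.3042         739.8252
  6        31.25        23.5201       141.1207         987.8448
  7        31.25        22.4322       157.0251       1,256.2006
  8       531.25       363.7068     2,909.6547      26,186.8922
  Σ                    545.5181     3,602.5212      30,243.3959
P = 545.5181.
Convexity = Σ t(t+1)·PV / [P·(1+y)²] = 30,243.3959 / (545.5181 × 1.099352) = 50.42948.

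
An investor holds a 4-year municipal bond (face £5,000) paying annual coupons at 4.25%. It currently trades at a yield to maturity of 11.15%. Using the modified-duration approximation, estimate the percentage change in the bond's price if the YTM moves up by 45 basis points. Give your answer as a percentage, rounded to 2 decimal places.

Periodic yield y = 0.1115. Modified duration first:
  t   CF        PV=CF/(1+0.1115)^t    t·PV
  1       212.50       191.1831       191.1831
  2       212.50       172.0046       344.0092
  3       212.50       154.7500       464.2499
  4     5,212.50     3,415.1375    13,660.5502
  Σ                  3,933.0752    14,659.9923
P = 3,933.0752; D_Mac = 3.72736 yrs; D_mod = 3.72736/(1+0.1115) = 3.35345 yrs.
ΔP/P ≈ -D_mod · Δy = -3.35345 × (+0.0045) = -0.015091 = -1.5091%.

-1.51%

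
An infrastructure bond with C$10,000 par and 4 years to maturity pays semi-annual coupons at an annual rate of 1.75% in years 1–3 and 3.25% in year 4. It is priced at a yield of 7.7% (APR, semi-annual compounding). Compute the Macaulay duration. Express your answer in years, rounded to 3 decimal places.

3.861 years

Periodic yield y = 0.0385. Discount each cash flow and weight by its period:
  t   CF        PV=CF/(1+0.0385)^t    t·PV
  1        87.50        84.2561        84.2561
  2        87.50        81.1325       162.2651
  3        87.50        78.1247       234.3742
  4        87.50        75.2284       300.9138
  5        87.50        72.4395       362.1976
  6        87.50        69.7540       418.5239
  7       162.50       124.7406       873.1843
  8    10,162.50     7,511.8784    60,095.0276
  Σ                  8,097.5544    62,530.7425
Price P = Σ PV = 8,097.5544.
Macaulay duration = Σ(t·PV) / P = 62,530.7425 / 8,097.5544 = 7.72218 half-year periods.
In years: 7.72218 / 2 = 3.86109 years.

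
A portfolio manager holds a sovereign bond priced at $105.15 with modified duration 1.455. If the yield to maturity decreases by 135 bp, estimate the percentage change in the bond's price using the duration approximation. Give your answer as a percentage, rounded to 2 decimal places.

Duration approximation: ΔP/P ≈ -D_mod · Δy = -1.455 × (-0.0135) = +0.0196425.
As a percentage: +1.96425%.

+1.96%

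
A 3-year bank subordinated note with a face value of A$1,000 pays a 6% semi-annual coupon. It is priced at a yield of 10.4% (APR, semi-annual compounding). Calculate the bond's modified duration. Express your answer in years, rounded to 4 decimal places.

Periodic yield y = 0.052. First find Macaulay duration:
  t   CF        PV=CF/(1+0.052)^t    t·PV
  1        30.00        28.5171        28.5171
  2        30.00        27.1075        54.2150
  3        30.00        25.7676        77.3028
  4        30.00        24.4939        97.9757
  5        30.00        23.2832       116.4160
  6     1,030.00       759.8761     4,559.2566
  Σ                    889.0454     4,933.6832
P = 889.0454; Macaulay duration = 4,933.6832 / 889.0454 = 5.54942 half-year periods = 2.77471 years.
Modified duration = D_Mac / (1 + y) = 2.77471 / 1.052 = 2.63756 years.

2.6376 years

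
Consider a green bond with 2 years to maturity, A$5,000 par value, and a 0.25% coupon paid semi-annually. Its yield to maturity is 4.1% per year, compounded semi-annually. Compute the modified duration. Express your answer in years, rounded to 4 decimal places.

Periodic yield y = 0.0205. First find Macaulay duration:
  t   CF        PV=CF/(1+0.0205)^t    t·PV
  1         6.25         6.1244         6.1244
  2         6.25         6.0014        12.0028
  3         6.25         5.8809        17.6426
  4     5,006.25     4,615.9436    18,463.7745
  Σ                  4,633.9504    18,499.5444
P = 4,633.9504; Macaulay duration = 18,499.5444 / 4,633.9504 = 3.99218 half-year periods = 1.99609 years.
Modified duration = D_Mac / (1 + y) = 1.99609 / 1.0205 = 1.95599 years.

1.9560 years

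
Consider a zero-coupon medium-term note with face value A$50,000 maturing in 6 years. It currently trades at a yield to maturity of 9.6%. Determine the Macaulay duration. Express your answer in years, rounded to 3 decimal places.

6.000 years

A zero-coupon bond has a single cash flow at maturity, so its Macaulay duration equals its maturity: 6 years.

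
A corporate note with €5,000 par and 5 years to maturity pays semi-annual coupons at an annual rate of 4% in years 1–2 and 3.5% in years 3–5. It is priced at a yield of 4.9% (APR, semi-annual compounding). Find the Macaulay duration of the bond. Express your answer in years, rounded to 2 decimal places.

4.58 years

Periodic yield y = 0.0245. Discount each cash flow and weight by its period:
  t   CF        PV=CF/(1+0.0245)^t    t·PV
  1       100.00        97.6086        97.6086
  2       100.00        95.2744       190.5487
  3       100.00        92.9960       278.9879
  4       100.00        90.7721       363.0882
  5        87.50        77.5262       387.6308
  6        87.50        75.6722       454.0331
  7        87.50        73.8626       517.0379
  8        87.50        72.0962       576.7696
  9        87.50        70.3721       633.3487
  10    5,087.50     3,993.7860    39,937.8604
  Σ                  4,739.9662    43,436.9139
Price P = Σ PV = 4,739.9662.
Macaulay duration = Σ(t·PV) / P = 43,436.9139 / 4,739.9662 = 9.16397 half-year periods.
In years: 9.16397 / 2 = 4.58199 years.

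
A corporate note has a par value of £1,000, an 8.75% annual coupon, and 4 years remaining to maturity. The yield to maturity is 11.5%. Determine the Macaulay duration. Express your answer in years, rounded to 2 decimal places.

3.52 years

Periodic yield y = 0.115. Discount each cash flow and weight by its year:
  t   CF        PV=CF/(1+0.115)^t    t·PV
  1        87.50        78.4753        78.4753
  2        87.50        70.3815       140.7629
  3        87.50        63.1224       189.3672
  4     1,087.50       703.6064     2,814.4257
  Σ                    915.5856     3,223.0311
Price P = Σ PV = 915.5856.
Macaulay duration = Σ(t·PV) / P = 3,223.0311 / 915.5856 = 3.52019 years.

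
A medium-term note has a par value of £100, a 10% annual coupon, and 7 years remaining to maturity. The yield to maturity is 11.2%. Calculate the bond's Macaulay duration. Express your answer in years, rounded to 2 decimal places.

5.30 years

Periodic yield y = 0.112. Discount each cash flow and weight by its year:
  t   CF        PV=CF/(1+0.112)^t    t·PV
  1        10.00         8.9928         8.9928
  2        10.00         8.0871        16.1741
  3        10.00         7.2725        21.8176
  4        10.00         6.5400        26.1602
  5        10.00         5.8813        29.4067
  6        10.00         5.2890        31.7338
  7       110.00        52.3190       366.2328
  Σ                     94.3817       500.5180
Price P = Σ PV = 94.3817.
Macaulay duration = Σ(t·PV) / P = 500.5180 / 94.3817 = 5.30312 years.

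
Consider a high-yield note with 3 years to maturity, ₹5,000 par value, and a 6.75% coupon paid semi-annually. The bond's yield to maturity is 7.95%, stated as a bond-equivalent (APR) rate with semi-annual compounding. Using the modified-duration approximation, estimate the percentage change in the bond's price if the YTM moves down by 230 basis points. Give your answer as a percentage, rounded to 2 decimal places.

Periodic yield y = 0.03975. Modified duration first:
  t   CF        PV=CF/(1+0.03975)^t    t·PV
  1       168.75       162.2986       162.2986
  2       168.75       156.0939       312.1878
  3       168.75       150.1264       450.3791
  4       168.75       144.3870       577.5480
  5       168.75       138.8670       694.3351
  6     5,168.75     4,090.8349    24,545.0094
  Σ                  4,842.6078    26,741.7581
P = 4,842.6078; D_Mac = 5.52218 half-year periods = 2.76109 yrs; D_mod = 2.76109/(1+0.03975) = 2.65553 yrs.
ΔP/P ≈ -D_mod · Δy = -2.65553 × (-0.023) = +0.061077 = +6.1077%.

+6.11%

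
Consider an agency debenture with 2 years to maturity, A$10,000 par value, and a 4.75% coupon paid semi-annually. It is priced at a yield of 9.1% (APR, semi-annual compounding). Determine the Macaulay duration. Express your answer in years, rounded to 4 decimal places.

1.9282 years

Periodic yield y = 0.0455. Discount each cash flow and weight by its period:
  t   CF        PV=CF/(1+0.0455)^t    t·PV
  1       237.50       227.1640       227.1640
  2       237.50       217.2779       434.5558
  3       237.50       207.8220       623.4660
  4    10,237.50     8,568.3612    34,273.4448
  Σ                  9,220.6251    35,558.6306
Price P = Σ PV = 9,220.6251.
Macaulay duration = Σ(t·PV) / P = 35,558.6306 / 9,220.6251 = 3.85642 half-year periods.
In years: 3.85642 / 2 = 1.92821 years.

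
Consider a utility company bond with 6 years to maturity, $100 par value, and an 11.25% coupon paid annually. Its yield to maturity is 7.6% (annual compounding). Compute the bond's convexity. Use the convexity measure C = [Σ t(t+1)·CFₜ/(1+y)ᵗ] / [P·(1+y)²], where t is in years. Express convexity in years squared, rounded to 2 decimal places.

26.56

With y = 0.076:
  t   CF        PV=CF/(1+0.076)^t    t·PV        t(t+1)·PV
  1        11.25        10.4554        10.4554          20.9108
  2        11.25         9.7169        19.4338          58.3014
  3        11.25         9.0306        27.0917         108.3670
  4        11.25         8.3927        33.5709         167.8547
  5        11.25         7.7999        38.9997         233.9981
  6       111.25        71.6847       430.1081       3,010.7568
  Σ                    117.0802       559.6597       3,600.1889
P = 117.0802.
Convexity = Σ t(t+1)·PV / [P·(1+y)²] = 3,600.1889 / (117.0802 × 1.157776) = 26.55933.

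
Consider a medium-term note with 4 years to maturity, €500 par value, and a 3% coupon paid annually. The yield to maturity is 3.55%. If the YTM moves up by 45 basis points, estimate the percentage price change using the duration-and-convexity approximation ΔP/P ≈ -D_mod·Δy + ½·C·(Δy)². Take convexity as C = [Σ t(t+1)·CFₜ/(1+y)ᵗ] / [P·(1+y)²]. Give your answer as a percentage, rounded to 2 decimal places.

With y = 0.0355:
  t   CF        PV=CF/(1+0.0355)^t    t·PV        t(t+1)·PV
  1        15.00        14.4858        14.4858          28.9715
  2        15.00        13.9891        27.9783          83.9348
  3        15.00        13.5096        40.5287         162.1146
  4       515.00       447.9266     1,791.7062       8,958.5312
  Σ                    489.9110     1,874.6989       9,233.5522
P = 489.9110; D_Mac = 3.82661 yrs; D_mod = 3.69542 yrs; C = 17.57727.
Duration effect: -3.69542 × (+0.0045) = -0.016629
Convexity effect: 0.5 × 17.57727 × (0.0045)² = +0.0001780
ΔP/P ≈ -0.016629 + 0.0001780 = -0.016451 = -1.6451%.

-1.65%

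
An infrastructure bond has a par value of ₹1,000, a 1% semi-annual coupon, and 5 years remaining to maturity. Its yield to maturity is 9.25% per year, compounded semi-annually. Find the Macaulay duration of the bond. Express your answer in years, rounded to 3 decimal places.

4.858 years

Periodic yield y = 0.04625. Discount each cash flow and weight by its period:
  t   CF        PV=CF/(1+0.04625)^t    t·PV
  1         5.00         4.7790         4.7790
  2         5.00         4.5677         9.1354
  3         5.00         4.3658        13.0974
  4         5.00         4.1728        16.6912
  5         5.00         3.9883        19.9417
  6         5.00         3.8120        22.8722
  7         5.00         3.6435        25.5047
  8         5.00         3.4825        27.8597
  9         5.00         3.3285        29.9567
  10    1,005.00       639.4570     6,394.5701
  Σ                    675.5972     6,564.4081
Price P = Σ PV = 675.5972.
Macaulay duration = Σ(t·PV) / P = 6,564.4081 / 675.5972 = 9.71645 half-year periods.
In years: 9.71645 / 2 = 4.85823 years.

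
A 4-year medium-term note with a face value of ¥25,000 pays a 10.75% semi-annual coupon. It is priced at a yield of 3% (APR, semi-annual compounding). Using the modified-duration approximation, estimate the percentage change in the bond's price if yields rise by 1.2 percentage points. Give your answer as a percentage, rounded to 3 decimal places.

-4.069%

Periodic yield y = 0.015. Modified duration first:
  t   CF        PV=CF/(1+0.015)^t    t·PV
  1     1,343.75     1,323.8916     1,323.8916
  2     1,343.75     1,304.3267     2,608.6534
  3     1,343.75     1,285.0510     3,855.1529
  4     1,343.75     1,266.0601     5,064.2402
  5     1,343.75     1,247.3498     6,236.7491
  6     1,343.75     1,228.9161     7,373.4964
  7     1,343.75     1,210.7547     8,475.2832
  8    26,343.75    23,385.6399   187,085.1193
  Σ                 32,251.9899   222,022.5863
P = 32,251.9899; D_Mac = 6.88400 half-year periods = 3.44200 yrs; D_mod = 3.44200/(1+0.015) = 3.39113 yrs.
ΔP/P ≈ -D_mod · Δy = -3.39113 × (+0.012) = -0.040694 = -4.0694%.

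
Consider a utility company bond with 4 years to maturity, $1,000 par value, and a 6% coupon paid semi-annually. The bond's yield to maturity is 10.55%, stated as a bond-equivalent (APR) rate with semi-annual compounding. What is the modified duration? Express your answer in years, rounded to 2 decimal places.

Periodic yield y = 0.05275. First find Macaulay duration:
  t   CF        PV=CF/(1+0.05275)^t    t·PV
  1        30.00        28.4968        28.4968
  2        30.00        27.0689        54.1378
  3        30.00        25.7126        77.1377
  4        30.00        24.4242        97.6968
  5        30.00        23.2004       116.0019
  6        30.00        22.0379       132.2273
  7        30.00        20.9336       146.5354
  8     1,030.00       682.7084     5,461.6669
  Σ                    854.5827     6,113.9006
P = 854.5827; Macaulay duration = 6,113.9006 / 854.5827 = 7.15425 half-year periods = 3.57713 years.
Modified duration = D_Mac / (1 + y) = 3.57713 / 1.05275 = 3.39789 years.

3.40 years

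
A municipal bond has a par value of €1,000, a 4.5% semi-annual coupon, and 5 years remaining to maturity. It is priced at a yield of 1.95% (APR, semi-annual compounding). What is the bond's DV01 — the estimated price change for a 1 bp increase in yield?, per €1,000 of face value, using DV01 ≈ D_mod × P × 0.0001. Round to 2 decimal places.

€0.51

Periodic yield y = 0.00975.
  t   CF        PV=CF/(1+0.00975)^t    t·PV
  1        22.50        22.2827        22.2827
  2        22.50        22.0676        44.1352
  3        22.50        21.8545        65.5635
  4        22.50        21.6435        86.5739
  5        22.50        21.4345       107.1725
  6        22.50        21.2275       127.3651
  7        22.50        21.0226       147.1579
  8        22.50        20.8196       166.5565
  9        22.50        20.6185       185.5668
  10    1,022.50       927.9503     9,279.5026
  Σ                  1,120.9212    10,231.8767
P = 1,120.9212; D_Mac = 9.12810 half-year periods = 4.56405 yrs; D_mod = 4.51998 yrs.
DV01 ≈ 4.51998 × 1,120.9212 × 0.0001 = 0.506654.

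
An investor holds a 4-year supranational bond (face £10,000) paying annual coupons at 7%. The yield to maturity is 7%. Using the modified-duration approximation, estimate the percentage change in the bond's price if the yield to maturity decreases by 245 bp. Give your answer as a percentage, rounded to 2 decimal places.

+8.30%

Periodic yield y = 0.07. Modified duration first:
  t   CF        PV=CF/(1+0.07)^t    t·PV
  1       700.00       654.2056       654.2056
  2       700.00       611.4071     1,222.8142
  3       700.00       571.4085     1,714.2255
  4    10,700.00     8,162.9788    32,651.9151
  Σ                 10,000.0000    36,243.1604
P = 10,000.0000; D_Mac = 3.62432 yrs; D_mod = 3.62432/(1+0.07) = 3.38721 yrs.
ΔP/P ≈ -D_mod · Δy = -3.38721 × (-0.0245) = +0.082987 = +8.2987%.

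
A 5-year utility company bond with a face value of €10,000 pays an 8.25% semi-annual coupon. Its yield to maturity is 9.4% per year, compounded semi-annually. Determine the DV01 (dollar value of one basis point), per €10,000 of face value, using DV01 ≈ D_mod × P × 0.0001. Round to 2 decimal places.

Periodic yield y = 0.047.
  t   CF        PV=CF/(1+0.047)^t    t·PV
  1       412.50       393.9828       393.9828
  2       412.50       376.2969       752.5937
  3       412.50       359.4048     1,078.2145
  4       412.50       343.2711     1,373.0844
  5       412.50       327.8616     1,639.3080
  6       412.50       313.1438     1,878.8630
  7       412.50       299.0868     2,093.6073
  8       412.50       285.6607     2,285.2856
  9       412.50       272.8373     2,455.5361
  10   10,412.50     6,577.9141    65,779.1410
  Σ                  9,549.4599    79,729.6163
P = 9,549.4599; D_Mac = 8.34912 half-year periods = 4.17456 yrs; D_mod = 3.98716 yrs.
DV01 ≈ 3.98716 × 9,549.4599 × 0.0001 = 3.807527.

€3.81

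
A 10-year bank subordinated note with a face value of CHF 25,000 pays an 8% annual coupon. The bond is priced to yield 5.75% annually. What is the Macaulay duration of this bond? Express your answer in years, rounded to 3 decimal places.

7.469 years

Periodic yield y = 0.0575. Discount each cash flow and weight by its year:
  t   CF        PV=CF/(1+0.0575)^t    t·PV
  1     2,000.00     1,891.2530     1,891.2530
  2     2,000.00     1,788.4189     3,576.8377
  3     2,000.00     1,691.1762     5,073.5287
  4     2,000.00     1,599.2210     6,396.8841
  5     2,000.00     1,512.2657     7,561.3287
  6     2,000.00     1,430.0385     8,580.2312
  7     2,000.00     1,352.2823     9,465.9761
  8     2,000.00     1,278.7539    10,230.0316
  9     2,000.00     1,209.2236    10,883.0123
  10   27,000.00    15,436.8969   154,368.9690
  Σ                 29,189.5301   218,028.0525
Price P = Σ PV = 29,189.5301.
Macaulay duration = Σ(t·PV) / P = 218,028.0525 / 29,189.5301 = 7.46939 years.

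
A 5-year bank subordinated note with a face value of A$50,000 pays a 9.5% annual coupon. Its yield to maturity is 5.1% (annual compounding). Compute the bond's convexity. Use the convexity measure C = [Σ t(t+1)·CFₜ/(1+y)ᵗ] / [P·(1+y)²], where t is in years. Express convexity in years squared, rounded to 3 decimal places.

With y = 0.051:
  t   CF        PV=CF/(1+0.051)^t    t·PV        t(t+1)·PV
  1     4,750.00     4,519.5052     4,519.5052       9,039.0105
  2     4,750.00     4,300.1953     8,600.3905      25,801.1716
  3     4,750.00     4,091.5274    12,274.5821      49,098.3285
  4     4,750.00     3,892.9851    15,571.9405      77,859.7027
  5    54,750.00    42,694.3635   213,471.8175   1,280,830.9051
  Σ                 59,498.5765   254,438.2360   1,442,629.1184
P = 59,498.5765.
Convexity = Σ t(t+1)·PV / [P·(1+y)²] = 1,442,629.1184 / (59,498.5765 × 1.104601) = 21.95041.

21.950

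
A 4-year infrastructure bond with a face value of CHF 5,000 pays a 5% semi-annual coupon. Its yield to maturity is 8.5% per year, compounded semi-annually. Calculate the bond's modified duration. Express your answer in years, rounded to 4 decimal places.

Periodic yield y = 0.0425. First find Macaulay duration:
  t   CF        PV=CF/(1+0.0425)^t    t·PV
  1       125.00       119.9041       119.9041
  2       125.00       115.0159       230.0318
  3       125.00       110.3270       330.9810
  4       125.00       105.8293       423.3170
  5       125.00       101.5149       507.5744
  6       125.00        97.3764       584.2583
  7       125.00        93.4066       653.8462
  8     5,125.00     3,673.5450    29,388.3598
  Σ                  4,416.9191    32,238.2726
P = 4,416.9191; Macaulay duration = 32,238.2726 / 4,416.9191 = 7.29881 half-year periods = 3.64941 years.
Modified duration = D_Mac / (1 + y) = 3.64941 / 1.0425 = 3.50063 years.

3.5006 years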